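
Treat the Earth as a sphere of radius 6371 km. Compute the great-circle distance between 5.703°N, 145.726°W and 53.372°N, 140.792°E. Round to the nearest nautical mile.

Δλ = 140.792 − -145.726 = 286.518°; wrapped into (−180°, 180°]: -73.482°.
Δφ = 53.372 − 5.703 = 47.669°.
a = sin²(Δφ/2) + cos φ₁ · cos φ₂ · sin²(Δλ/2) = 0.375731.
c = 2·atan2(√a, √(1−a)) = 1.31963 rad → d = 6371·c ≈ 8407.34 km ≈ 4539.60 nmi.

4540 nmi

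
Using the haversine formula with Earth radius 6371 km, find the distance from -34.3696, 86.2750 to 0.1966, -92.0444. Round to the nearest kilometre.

16211 km

Δλ = -92.0444 − 86.2750 = -178.3194°.
Δφ = 0.1966 − -34.3696 = 34.5662°.
a = sin²(Δφ/2) + cos φ₁ · cos φ₂ · sin²(Δλ/2) = 0.913495.
c = 2·atan2(√a, √(1−a)) = 2.54453 rad → d = 6371·c ≈ 16211.20 km.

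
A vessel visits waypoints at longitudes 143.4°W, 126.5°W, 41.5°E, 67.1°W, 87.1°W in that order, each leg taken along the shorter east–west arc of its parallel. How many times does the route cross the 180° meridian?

Leg 1: -143.4° → -126.5°, shortest Δλ = 16.9° (east) — does not cross 180°.
Leg 2: -126.5° → +41.5°, shortest Δλ = 168.0° (east) — does not cross 180°.
Leg 3: +41.5° → -67.1°, shortest Δλ = -108.6° (west) — does not cross 180°.
Leg 4: -67.1° → -87.1°, shortest Δλ = -20.0° (west) — does not cross 180°.
Total crossings: 0.

0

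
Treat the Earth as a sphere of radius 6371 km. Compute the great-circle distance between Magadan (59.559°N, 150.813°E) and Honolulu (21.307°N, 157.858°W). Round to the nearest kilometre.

Δλ = -157.858 − 150.813 = -308.671°; wrapped into (−180°, 180°]: 51.329°.
Δφ = 21.307 − 59.559 = -38.252°.
a = sin²(Δφ/2) + cos φ₁ · cos φ₂ · sin²(Δλ/2) = 0.195892.
c = 2·atan2(√a, √(1−a)) = 0.91699 rad → d = 6371·c ≈ 5842.11 km.

5842 km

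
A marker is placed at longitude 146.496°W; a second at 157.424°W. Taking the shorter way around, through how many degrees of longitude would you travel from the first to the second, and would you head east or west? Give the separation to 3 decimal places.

10.928° west

Raw difference: -157.424 − -146.496 = -10.928°.
Normalise into (−180°, 180°]: -10.928° stays -10.928°.
Negative ⇒ the second point lies to the west; separation 10.928°.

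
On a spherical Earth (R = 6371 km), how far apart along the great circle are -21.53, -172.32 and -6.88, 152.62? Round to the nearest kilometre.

4101 km

Δλ = 152.62 − -172.32 = 324.94°; wrapped into (−180°, 180°]: -35.06°.
Δφ = -6.88 − -21.53 = 14.65°.
a = sin²(Δφ/2) + cos φ₁ · cos φ₂ · sin²(Δλ/2) = 0.100042.
c = 2·atan2(√a, √(1−a)) = 0.64364 rad → d = 6371·c ≈ 4100.64 km.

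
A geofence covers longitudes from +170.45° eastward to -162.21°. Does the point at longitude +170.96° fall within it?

Band width going east from +170.45° to -162.21°: ((-162.21 − 170.45) mod 360) = 27.34°.
Offset of +170.96° east of the west edge: ((170.96 − 170.45) mod 360) = 0.51°.
0.51° ≤ 27.34° ⇒ inside.

Yes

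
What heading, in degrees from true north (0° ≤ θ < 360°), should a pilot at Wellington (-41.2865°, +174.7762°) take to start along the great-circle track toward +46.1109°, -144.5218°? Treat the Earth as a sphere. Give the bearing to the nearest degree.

27°

Δλ = -144.5218 − 174.7762 = -319.2980°; wrapped into (−180°, 180°]: 40.7020°.
θ = atan2( sin Δλ · cos φ₂ , cos φ₁ · sin φ₂ − sin φ₁ · cos φ₂ · cos Δλ )
  = atan2(0.45210, 0.88832) = 26.973° → normalised to [0°, 360°): 26.973°.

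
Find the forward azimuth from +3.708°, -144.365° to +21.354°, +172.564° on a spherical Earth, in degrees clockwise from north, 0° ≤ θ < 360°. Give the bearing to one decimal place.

Δλ = 172.564 − -144.365 = 316.929°; wrapped into (−180°, 180°]: -43.071°.
θ = atan2( sin Δλ · cos φ₂ , cos φ₁ · sin φ₂ − sin φ₁ · cos φ₂ · cos Δλ )
  = atan2(-0.63602, 0.31937) = -63.337° → normalised to [0°, 360°): 296.663°.

296.7°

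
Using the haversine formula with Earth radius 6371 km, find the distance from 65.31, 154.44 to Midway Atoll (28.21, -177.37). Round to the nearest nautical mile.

2466 nmi

Δλ = -177.37 − 154.44 = -331.81°; wrapped into (−180°, 180°]: 28.19°.
Δφ = 28.21 − 65.31 = -37.10°.
a = sin²(Δφ/2) + cos φ₁ · cos φ₂ · sin²(Δλ/2) = 0.123039.
c = 2·atan2(√a, √(1−a)) = 0.71678 rad → d = 6371·c ≈ 4566.63 km ≈ 2465.78 nmi.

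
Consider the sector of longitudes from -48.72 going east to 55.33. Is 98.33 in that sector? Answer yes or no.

No

Band width going east from -48.72° to +55.33°: ((55.33 − -48.72) mod 360) = 104.05°.
Offset of +98.33° east of the west edge: ((98.33 − -48.72) mod 360) = 147.05°.
147.05° > 104.05° ⇒ outside.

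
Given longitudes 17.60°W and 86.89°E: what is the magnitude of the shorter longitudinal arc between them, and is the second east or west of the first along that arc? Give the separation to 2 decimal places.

104.49° east

Raw difference: 86.89 − -17.60 = 104.49°.
Normalise into (−180°, 180°]: 104.49° stays 104.49°.
Positive ⇒ the second point lies to the east; separation 104.49°.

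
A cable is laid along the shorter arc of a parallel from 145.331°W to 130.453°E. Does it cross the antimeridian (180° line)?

Yes

Naïve |130.453 − -145.331| = 275.784° > 180°, so the shorter arc goes the other way round — across 180°.
Signed shortest Δλ = ((130.453 − -145.331 + 180) mod 360) − 180 = -84.216°.
Going west by 84.216° from -145.331° passes through 180° before reaching +130.453°.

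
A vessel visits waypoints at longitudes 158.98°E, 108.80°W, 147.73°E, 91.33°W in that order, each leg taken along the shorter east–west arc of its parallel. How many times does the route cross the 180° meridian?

3

Leg 1: +158.98° → -108.80°, shortest Δλ = 92.22° (east) — crosses 180°.
Leg 2: -108.80° → +147.73°, shortest Δλ = -103.47° (west) — crosses 180°.
Leg 3: +147.73° → -91.33°, shortest Δλ = 120.94° (east) — crosses 180°.
Total crossings: 3.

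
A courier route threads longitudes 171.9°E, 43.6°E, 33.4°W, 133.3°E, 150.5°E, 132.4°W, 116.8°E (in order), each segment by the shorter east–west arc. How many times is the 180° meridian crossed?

2

Leg 1: +171.9° → +43.6°, shortest Δλ = -128.3° (west) — does not cross 180°.
Leg 2: +43.6° → -33.4°, shortest Δλ = -77.0° (west) — does not cross 180°.
Leg 3: -33.4° → +133.3°, shortest Δλ = 166.7° (east) — does not cross 180°.
Leg 4: +133.3° → +150.5°, shortest Δλ = 17.2° (east) — does not cross 180°.
Leg 5: +150.5° → -132.4°, shortest Δλ = 77.1° (east) — crosses 180°.
Leg 6: -132.4° → +116.8°, shortest Δλ = -110.8° (west) — crosses 180°.
Total crossings: 2.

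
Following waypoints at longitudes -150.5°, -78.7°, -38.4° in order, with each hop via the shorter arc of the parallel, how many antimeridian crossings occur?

Leg 1: -150.5° → -78.7°, shortest Δλ = 71.8° (east) — does not cross 180°.
Leg 2: -78.7° → -38.4°, shortest Δλ = 40.3° (east) — does not cross 180°.
Total crossings: 0.

0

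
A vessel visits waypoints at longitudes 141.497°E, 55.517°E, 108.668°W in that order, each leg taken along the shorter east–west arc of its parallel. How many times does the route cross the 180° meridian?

0

Leg 1: +141.497° → +55.517°, shortest Δλ = -85.98° (west) — does not cross 180°.
Leg 2: +55.517° → -108.668°, shortest Δλ = -164.185° (west) — does not cross 180°.
Total crossings: 0.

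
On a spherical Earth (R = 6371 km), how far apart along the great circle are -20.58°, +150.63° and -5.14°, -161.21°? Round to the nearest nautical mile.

2954 nmi

Δλ = -161.21 − 150.63 = -311.84°; wrapped into (−180°, 180°]: 48.16°.
Δφ = -5.14 − -20.58 = 15.44°.
a = sin²(Δφ/2) + cos φ₁ · cos φ₂ · sin²(Δλ/2) = 0.173268.
c = 2·atan2(√a, √(1−a)) = 0.85864 rad → d = 6371·c ≈ 5470.43 km ≈ 2953.79 nmi.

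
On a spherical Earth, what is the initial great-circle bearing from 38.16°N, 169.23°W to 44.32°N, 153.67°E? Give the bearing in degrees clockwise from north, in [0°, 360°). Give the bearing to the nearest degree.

Δλ = 153.67 − -169.23 = 322.90°; wrapped into (−180°, 180°]: -37.10°.
θ = atan2( sin Δλ · cos φ₂ , cos φ₁ · sin φ₂ − sin φ₁ · cos φ₂ · cos Δλ )
  = atan2(-0.43156, 0.19678) = -65.488° → normalised to [0°, 360°): 294.512°.

295°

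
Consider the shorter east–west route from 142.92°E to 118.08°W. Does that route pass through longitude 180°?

Naïve |-118.08 − 142.92| = 261.0° > 180°, so the shorter arc goes the other way round — across 180°.
Signed shortest Δλ = ((-118.08 − 142.92 + 180) mod 360) − 180 = 99.0°.
Going east by 99.0° from +142.92° passes through 180° before reaching -118.08°.

Yes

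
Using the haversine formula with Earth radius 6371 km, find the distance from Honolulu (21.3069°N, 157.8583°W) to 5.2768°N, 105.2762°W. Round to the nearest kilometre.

5931 km

Δλ = -105.2762 − -157.8583 = 52.5821°.
Δφ = 5.2768 − 21.3069 = -16.0301°.
a = sin²(Δφ/2) + cos φ₁ · cos φ₂ · sin²(Δλ/2) = 0.201445.
c = 2·atan2(√a, √(1−a)) = 0.93090 rad → d = 6371·c ≈ 5930.78 km.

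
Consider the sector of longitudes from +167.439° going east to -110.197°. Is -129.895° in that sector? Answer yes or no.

Band width going east from +167.439° to -110.197°: ((-110.197 − 167.439) mod 360) = 82.364°.
Offset of -129.895° east of the west edge: ((-129.895 − 167.439) mod 360) = 62.666°.
62.666° ≤ 82.364° ⇒ inside.

Yes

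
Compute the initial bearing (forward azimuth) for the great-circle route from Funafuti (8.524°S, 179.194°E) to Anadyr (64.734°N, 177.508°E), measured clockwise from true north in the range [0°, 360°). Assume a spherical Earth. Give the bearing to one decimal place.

Δλ = 177.508 − 179.194 = -1.686°.
θ = atan2( sin Δλ · cos φ₂ , cos φ₁ · sin φ₂ − sin φ₁ · cos φ₂ · cos Δλ )
  = atan2(-0.01256, 0.95758) = -0.751° → normalised to [0°, 360°): 359.249°.

359.2°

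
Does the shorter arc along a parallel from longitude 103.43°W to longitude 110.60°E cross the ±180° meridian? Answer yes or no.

Yes

Naïve |110.60 − -103.43| = 214.03° > 180°, so the shorter arc goes the other way round — across 180°.
Signed shortest Δλ = ((110.60 − -103.43 + 180) mod 360) − 180 = -145.97°.
Going west by 145.97° from -103.43° passes through 180° before reaching +110.60°.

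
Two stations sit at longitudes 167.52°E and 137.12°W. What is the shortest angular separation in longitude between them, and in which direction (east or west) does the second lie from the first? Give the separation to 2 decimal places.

Raw difference: -137.12 − 167.52 = -304.64°.
Normalise into (−180°, 180°]: -304.64° + 360° = 55.36°.
Positive ⇒ the second point lies to the east; separation 55.36°.

55.36° east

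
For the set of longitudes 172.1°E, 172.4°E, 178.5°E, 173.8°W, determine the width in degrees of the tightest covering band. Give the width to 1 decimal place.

14.1°

Sort the longitudes: -173.8°, +172.1°, +172.4°, +178.5°.
Eastward gaps between consecutive values (wrapping around): 345.9°, 0.3°, 6.1°, 7.7°.
Largest gap = 345.9° ⇒ minimal covering band is its complement: 360° − 345.9° = 14.1°.
Band runs from +172.1° eastward to -173.8°, crossing the antimeridian.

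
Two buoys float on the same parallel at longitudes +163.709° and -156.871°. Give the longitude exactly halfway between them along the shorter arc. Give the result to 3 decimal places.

-176.581°

Signed shortest Δλ from +163.709° to -156.871° is +39.420°.
Midpoint longitude = +163.709° + (+39.420°)/2 = +163.709° + 19.710° = +183.419°.
Normalise into (−180°, 180°]: -176.581°.
(The naïve average (+163.709 + -156.871)/2 = 3.419° is on the wrong side of the globe.)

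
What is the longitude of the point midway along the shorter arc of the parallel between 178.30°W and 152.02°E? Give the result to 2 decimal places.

166.86°E

Signed shortest Δλ from -178.30° to +152.02° is -29.68°.
Midpoint longitude = -178.30° + (-29.68°)/2 = -178.30° − 14.84° = -193.14°.
Normalise into (−180°, 180°]: +166.86°.
(The naïve average (-178.30 + +152.02)/2 = -13.14° is on the wrong side of the globe.)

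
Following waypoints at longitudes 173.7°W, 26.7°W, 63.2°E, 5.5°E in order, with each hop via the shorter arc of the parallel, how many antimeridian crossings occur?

0

Leg 1: -173.7° → -26.7°, shortest Δλ = 147.0° (east) — does not cross 180°.
Leg 2: -26.7° → +63.2°, shortest Δλ = 89.9° (east) — does not cross 180°.
Leg 3: +63.2° → +5.5°, shortest Δλ = -57.7° (west) — does not cross 180°.
Total crossings: 0.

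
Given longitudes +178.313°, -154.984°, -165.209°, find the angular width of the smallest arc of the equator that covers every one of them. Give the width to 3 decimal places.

26.703°

Sort the longitudes: -165.209°, -154.984°, +178.313°.
Eastward gaps between consecutive values (wrapping around): 10.225°, 333.297°, 16.478°.
Largest gap = 333.297° ⇒ minimal covering band is its complement: 360° − 333.297° = 26.703°.
Band runs from +178.313° eastward to -154.984°, crossing the antimeridian.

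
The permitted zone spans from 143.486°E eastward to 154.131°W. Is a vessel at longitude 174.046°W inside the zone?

Yes

Band width going east from +143.486° to -154.131°: ((-154.131 − 143.486) mod 360) = 62.383°.
Offset of -174.046° east of the west edge: ((-174.046 − 143.486) mod 360) = 42.468°.
42.468° ≤ 62.383° ⇒ inside.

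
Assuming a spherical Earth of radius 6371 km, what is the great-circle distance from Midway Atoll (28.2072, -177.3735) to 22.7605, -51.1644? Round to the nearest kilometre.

11930 km

Δλ = -51.1644 − -177.3735 = 126.2091°.
Δφ = 22.7605 − 28.2072 = -5.4467°.
a = sin²(Δφ/2) + cos φ₁ · cos φ₂ · sin²(Δλ/2) = 0.648590.
c = 2·atan2(√a, √(1−a)) = 1.87253 rad → d = 6371·c ≈ 11929.91 km.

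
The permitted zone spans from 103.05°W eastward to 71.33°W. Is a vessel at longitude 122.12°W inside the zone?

Band width going east from -103.05° to -71.33°: ((-71.33 − -103.05) mod 360) = 31.72°.
Offset of -122.12° east of the west edge: ((-122.12 − -103.05) mod 360) = 340.93°.
340.93° > 31.72° ⇒ outside.

No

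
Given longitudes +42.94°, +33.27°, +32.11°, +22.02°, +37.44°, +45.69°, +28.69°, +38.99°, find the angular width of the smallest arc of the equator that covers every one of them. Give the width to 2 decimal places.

23.67°

Sort the longitudes: +22.02°, +28.69°, +32.11°, +33.27°, +37.44°, +38.99°, +42.94°, +45.69°.
Eastward gaps between consecutive values (wrapping around): 6.67°, 3.42°, 1.16°, 4.17°, 1.55°, 3.95°, 2.75°, 336.33°.
Largest gap = 336.33° ⇒ minimal covering band is its complement: 360° − 336.33° = 23.67°.
Band runs from +22.02° eastward to +45.69°.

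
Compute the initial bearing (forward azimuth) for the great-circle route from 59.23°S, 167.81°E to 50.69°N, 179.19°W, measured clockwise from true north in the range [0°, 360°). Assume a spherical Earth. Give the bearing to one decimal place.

8.7°

Δλ = -179.19 − 167.81 = -347.00°; wrapped into (−180°, 180°]: 13.00°.
θ = atan2( sin Δλ · cos φ₂ , cos φ₁ · sin φ₂ − sin φ₁ · cos φ₂ · cos Δλ )
  = atan2(0.14251, 0.92622) = 8.747° → normalised to [0°, 360°): 8.747°.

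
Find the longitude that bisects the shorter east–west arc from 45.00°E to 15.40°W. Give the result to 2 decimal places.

Signed shortest Δλ from +45.00° to -15.40° is -60.40°.
Midpoint longitude = +45.00° + (-60.40°)/2 = +45.00° − 30.20° = +14.80°.

14.80°E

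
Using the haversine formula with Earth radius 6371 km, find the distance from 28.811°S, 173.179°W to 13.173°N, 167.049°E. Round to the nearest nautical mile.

Δλ = 167.049 − -173.179 = 340.228°; wrapped into (−180°, 180°]: -19.772°.
Δφ = 13.173 − -28.811 = 41.984°.
a = sin²(Δφ/2) + cos φ₁ · cos φ₂ · sin²(Δλ/2) = 0.153483.
c = 2·atan2(√a, √(1−a)) = 0.80511 rad → d = 6371·c ≈ 5129.33 km ≈ 2769.62 nmi.

2770 nmi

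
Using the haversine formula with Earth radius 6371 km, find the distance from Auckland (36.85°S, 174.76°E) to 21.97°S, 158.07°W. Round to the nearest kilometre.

3091 km

Δλ = -158.07 − 174.76 = -332.83°; wrapped into (−180°, 180°]: 27.17°.
Δφ = -21.97 − -36.85 = 14.88°.
a = sin²(Δφ/2) + cos φ₁ · cos φ₂ · sin²(Δλ/2) = 0.057710.
c = 2·atan2(√a, √(1−a)) = 0.48520 rad → d = 6371·c ≈ 3091.24 km.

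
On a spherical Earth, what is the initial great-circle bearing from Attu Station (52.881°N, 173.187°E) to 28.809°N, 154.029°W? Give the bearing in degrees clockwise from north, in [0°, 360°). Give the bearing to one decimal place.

122.0°

Δλ = -154.029 − 173.187 = -327.216°; wrapped into (−180°, 180°]: 32.784°.
θ = atan2( sin Δλ · cos φ₂ , cos φ₁ · sin φ₂ − sin φ₁ · cos φ₂ · cos Δλ )
  = atan2(0.47446, -0.29660) = 122.011° → normalised to [0°, 360°): 122.011°.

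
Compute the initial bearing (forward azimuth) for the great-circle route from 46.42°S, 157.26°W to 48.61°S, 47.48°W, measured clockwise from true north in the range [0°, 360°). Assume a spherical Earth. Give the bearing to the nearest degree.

138°

Δλ = -47.48 − -157.26 = 109.78°.
θ = atan2( sin Δλ · cos φ₂ , cos φ₁ · sin φ₂ − sin φ₁ · cos φ₂ · cos Δλ )
  = atan2(0.62217, -0.67927) = 137.512° → normalised to [0°, 360°): 137.512°.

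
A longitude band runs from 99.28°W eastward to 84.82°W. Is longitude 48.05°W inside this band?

Band width going east from -99.28° to -84.82°: ((-84.82 − -99.28) mod 360) = 14.46°.
Offset of -48.05° east of the west edge: ((-48.05 − -99.28) mod 360) = 51.23°.
51.23° > 14.46° ⇒ outside.

No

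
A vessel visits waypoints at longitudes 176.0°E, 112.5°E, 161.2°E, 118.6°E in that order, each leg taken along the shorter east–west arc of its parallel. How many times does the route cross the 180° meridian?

Leg 1: +176.0° → +112.5°, shortest Δλ = -63.5° (west) — does not cross 180°.
Leg 2: +112.5° → +161.2°, shortest Δλ = 48.7° (east) — does not cross 180°.
Leg 3: +161.2° → +118.6°, shortest Δλ = -42.6° (west) — does not cross 180°.
Total crossings: 0.

0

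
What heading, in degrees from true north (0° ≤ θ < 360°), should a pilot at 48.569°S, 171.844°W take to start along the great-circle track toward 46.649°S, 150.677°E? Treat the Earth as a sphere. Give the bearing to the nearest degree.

Δλ = 150.677 − -171.844 = 322.521°; wrapped into (−180°, 180°]: -37.479°.
θ = atan2( sin Δλ · cos φ₂ , cos φ₁ · sin φ₂ − sin φ₁ · cos φ₂ · cos Δλ )
  = atan2(-0.41769, -0.07274) = -99.879° → normalised to [0°, 360°): 260.121°.

260°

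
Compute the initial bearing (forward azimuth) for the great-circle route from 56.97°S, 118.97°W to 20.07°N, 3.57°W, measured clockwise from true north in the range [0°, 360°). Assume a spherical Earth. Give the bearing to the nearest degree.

Δλ = -3.57 − -118.97 = 115.40°.
θ = atan2( sin Δλ · cos φ₂ , cos φ₁ · sin φ₂ − sin φ₁ · cos φ₂ · cos Δλ )
  = atan2(0.84848, -0.15072) = 100.073° → normalised to [0°, 360°): 100.073°.

100°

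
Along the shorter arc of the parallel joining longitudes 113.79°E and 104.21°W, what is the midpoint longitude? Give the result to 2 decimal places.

Signed shortest Δλ from +113.79° to -104.21° is +142.00°.
Midpoint longitude = +113.79° + (+142.00°)/2 = +113.79° + 71.00° = +184.79°.
Normalise into (−180°, 180°]: -175.21°.
(The naïve average (+113.79 + -104.21)/2 = 4.79° is on the wrong side of the globe.)

175.21°W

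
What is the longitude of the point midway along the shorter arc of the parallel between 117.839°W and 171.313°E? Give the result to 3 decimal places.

Signed shortest Δλ from -117.839° to +171.313° is -70.848°.
Midpoint longitude = -117.839° + (-70.848°)/2 = -117.839° − 35.424° = -153.263°.
(The naïve average (-117.839 + +171.313)/2 = 26.737° is on the wrong side of the globe.)

153.263°W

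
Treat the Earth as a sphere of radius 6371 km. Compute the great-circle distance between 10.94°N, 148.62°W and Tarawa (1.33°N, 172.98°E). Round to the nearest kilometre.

4372 km

Δλ = 172.98 − -148.62 = 321.60°; wrapped into (−180°, 180°]: -38.40°.
Δφ = 1.33 − 10.94 = -9.61°.
a = sin²(Δφ/2) + cos φ₁ · cos φ₂ · sin²(Δλ/2) = 0.113176.
c = 2·atan2(√a, √(1−a)) = 0.68622 rad → d = 6371·c ≈ 4371.89 km.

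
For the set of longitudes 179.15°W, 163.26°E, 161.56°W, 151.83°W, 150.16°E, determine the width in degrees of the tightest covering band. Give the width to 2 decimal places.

58.01°

Sort the longitudes: -179.15°, -161.56°, -151.83°, +150.16°, +163.26°.
Eastward gaps between consecutive values (wrapping around): 17.59°, 9.73°, 301.99°, 13.10°, 17.59°.
Largest gap = 301.99° ⇒ minimal covering band is its complement: 360° − 301.99° = 58.01°.
Band runs from +150.16° eastward to -151.83°, crossing the antimeridian.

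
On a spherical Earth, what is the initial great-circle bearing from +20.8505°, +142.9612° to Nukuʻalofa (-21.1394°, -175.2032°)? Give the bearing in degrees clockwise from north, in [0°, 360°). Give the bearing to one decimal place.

Δλ = -175.2032 − 142.9612 = -318.1644°; wrapped into (−180°, 180°]: 41.8356°.
θ = atan2( sin Δλ · cos φ₂ , cos φ₁ · sin φ₂ − sin φ₁ · cos φ₂ · cos Δλ )
  = atan2(0.62211, -0.58437) = 133.208° → normalised to [0°, 360°): 133.208°.

133.2°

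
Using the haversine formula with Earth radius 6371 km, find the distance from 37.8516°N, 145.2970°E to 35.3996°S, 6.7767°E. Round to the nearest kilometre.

16334 km

Δλ = 6.7767 − 145.2970 = -138.5203°.
Δφ = -35.3996 − 37.8516 = -73.2512°.
a = sin²(Δφ/2) + cos φ₁ · cos φ₂ · sin²(Δλ/2) = 0.918828.
c = 2·atan2(√a, √(1−a)) = 2.56377 rad → d = 6371·c ≈ 16333.80 km.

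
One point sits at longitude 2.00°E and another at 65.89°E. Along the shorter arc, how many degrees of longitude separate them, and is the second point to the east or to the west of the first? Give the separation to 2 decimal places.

Raw difference: 65.89 − 2.00 = 63.89°.
Normalise into (−180°, 180°]: 63.89° stays 63.89°.
Positive ⇒ the second point lies to the east; separation 63.89°.

63.89° east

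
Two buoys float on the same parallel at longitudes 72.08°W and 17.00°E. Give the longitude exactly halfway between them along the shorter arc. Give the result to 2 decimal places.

Signed shortest Δλ from -72.08° to +17.00° is +89.08°.
Midpoint longitude = -72.08° + (+89.08°)/2 = -72.08° + 44.54° = -27.54°.

27.54°W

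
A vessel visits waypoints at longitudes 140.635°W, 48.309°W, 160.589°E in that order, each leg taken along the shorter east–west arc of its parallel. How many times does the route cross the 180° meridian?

Leg 1: -140.635° → -48.309°, shortest Δλ = 92.326° (east) — does not cross 180°.
Leg 2: -48.309° → +160.589°, shortest Δλ = -151.102° (west) — crosses 180°.
Total crossings: 1.

1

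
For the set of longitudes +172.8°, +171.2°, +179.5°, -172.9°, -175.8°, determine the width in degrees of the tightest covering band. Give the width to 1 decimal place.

15.9°

Sort the longitudes: -175.8°, -172.9°, +171.2°, +172.8°, +179.5°.
Eastward gaps between consecutive values (wrapping around): 2.9°, 344.1°, 1.6°, 6.7°, 4.7°.
Largest gap = 344.1° ⇒ minimal covering band is its complement: 360° − 344.1° = 15.9°.
Band runs from +171.2° eastward to -172.9°, crossing the antimeridian.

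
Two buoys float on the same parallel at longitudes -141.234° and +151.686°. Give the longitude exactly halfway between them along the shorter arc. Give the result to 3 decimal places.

Signed shortest Δλ from -141.234° to +151.686° is -67.080°.
Midpoint longitude = -141.234° + (-67.080°)/2 = -141.234° − 33.540° = -174.774°.
(The naïve average (-141.234 + +151.686)/2 = 5.226° is on the wrong side of the globe.)

-174.774°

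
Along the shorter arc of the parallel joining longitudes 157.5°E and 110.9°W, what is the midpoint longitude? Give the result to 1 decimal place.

Signed shortest Δλ from +157.5° to -110.9° is +91.6°.
Midpoint longitude = +157.5° + (+91.6°)/2 = +157.5° + 45.8° = +203.3°.
Normalise into (−180°, 180°]: -156.7°.
(The naïve average (+157.5 + -110.9)/2 = 23.3° is on the wrong side of the globe.)

156.7°W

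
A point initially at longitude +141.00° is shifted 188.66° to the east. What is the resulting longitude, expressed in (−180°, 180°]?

-30.34°

Start at +141.00°; shift +188.66° → +329.66°.
+329.66° lies outside (−180°, 180°]; subtract 360° → -30.34°.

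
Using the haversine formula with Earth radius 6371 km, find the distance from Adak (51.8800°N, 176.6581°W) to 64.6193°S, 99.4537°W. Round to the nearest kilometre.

14534 km

Δλ = -99.4537 − -176.6581 = 77.2044°.
Δφ = -64.6193 − 51.8800 = -116.4993°.
a = sin²(Δφ/2) + cos φ₁ · cos φ₂ · sin²(Δλ/2) = 0.826092.
c = 2·atan2(√a, √(1−a)) = 2.28126 rad → d = 6371·c ≈ 14533.89 km.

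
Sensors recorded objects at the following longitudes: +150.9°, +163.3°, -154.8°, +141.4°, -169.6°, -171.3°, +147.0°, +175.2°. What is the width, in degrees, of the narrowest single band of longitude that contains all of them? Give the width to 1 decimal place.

63.8°

Sort the longitudes: -171.3°, -169.6°, -154.8°, +141.4°, +147.0°, +150.9°, +163.3°, +175.2°.
Eastward gaps between consecutive values (wrapping around): 1.7°, 14.8°, 296.2°, 5.6°, 3.9°, 12.4°, 11.9°, 13.5°.
Largest gap = 296.2° ⇒ minimal covering band is its complement: 360° − 296.2° = 63.8°.
Band runs from +141.4° eastward to -154.8°, crossing the antimeridian.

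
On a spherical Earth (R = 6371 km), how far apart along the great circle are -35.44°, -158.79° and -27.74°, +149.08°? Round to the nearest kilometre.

Δλ = 149.08 − -158.79 = 307.87°; wrapped into (−180°, 180°]: -52.13°.
Δφ = -27.74 − -35.44 = 7.70°.
a = sin²(Δφ/2) + cos φ₁ · cos φ₂ · sin²(Δλ/2) = 0.143724.
c = 2·atan2(√a, √(1−a)) = 0.77767 rad → d = 6371·c ≈ 4954.52 km.

4955 km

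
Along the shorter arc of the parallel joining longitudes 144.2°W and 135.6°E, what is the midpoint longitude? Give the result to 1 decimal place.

Signed shortest Δλ from -144.2° to +135.6° is -80.2°.
Midpoint longitude = -144.2° + (-80.2°)/2 = -144.2° − 40.1° = -184.3°.
Normalise into (−180°, 180°]: +175.7°.
(The naïve average (-144.2 + +135.6)/2 = -4.3° is on the wrong side of the globe.)

175.7°E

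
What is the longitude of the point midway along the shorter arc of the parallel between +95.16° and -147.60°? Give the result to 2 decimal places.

+153.78°

Signed shortest Δλ from +95.16° to -147.60° is +117.24°.
Midpoint longitude = +95.16° + (+117.24°)/2 = +95.16° + 58.62° = +153.78°.
(The naïve average (+95.16 + -147.60)/2 = -26.22° is on the wrong side of the globe.)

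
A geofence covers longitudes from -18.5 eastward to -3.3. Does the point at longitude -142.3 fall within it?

Band width going east from -18.5° to -3.3°: ((-3.3 − -18.5) mod 360) = 15.2°.
Offset of -142.3° east of the west edge: ((-142.3 − -18.5) mod 360) = 236.2°.
236.2° > 15.2° ⇒ outside.

No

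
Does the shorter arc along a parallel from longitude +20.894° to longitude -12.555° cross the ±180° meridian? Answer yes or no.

No

Signed shortest Δλ = ((-12.555 − 20.894 + 180) mod 360) − 180 = -33.449°.
Going west by 33.449° from +20.894° reaches -12.555° without touching 180°.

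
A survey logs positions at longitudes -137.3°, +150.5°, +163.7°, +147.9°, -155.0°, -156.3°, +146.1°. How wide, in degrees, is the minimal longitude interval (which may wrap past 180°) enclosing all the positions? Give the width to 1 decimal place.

76.6°

Sort the longitudes: -156.3°, -155.0°, -137.3°, +146.1°, +147.9°, +150.5°, +163.7°.
Eastward gaps between consecutive values (wrapping around): 1.3°, 17.7°, 283.4°, 1.8°, 2.6°, 13.2°, 40.0°.
Largest gap = 283.4° ⇒ minimal covering band is its complement: 360° − 283.4° = 76.6°.
Band runs from +146.1° eastward to -137.3°, crossing the antimeridian.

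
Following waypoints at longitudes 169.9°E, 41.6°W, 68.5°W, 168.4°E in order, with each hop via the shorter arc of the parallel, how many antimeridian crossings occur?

Leg 1: +169.9° → -41.6°, shortest Δλ = 148.5° (east) — crosses 180°.
Leg 2: -41.6° → -68.5°, shortest Δλ = -26.9° (west) — does not cross 180°.
Leg 3: -68.5° → +168.4°, shortest Δλ = -123.1° (west) — crosses 180°.
Total crossings: 2.

2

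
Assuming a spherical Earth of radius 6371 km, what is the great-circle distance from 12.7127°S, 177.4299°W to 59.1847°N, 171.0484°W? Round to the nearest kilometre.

8015 km

Δλ = -171.0484 − -177.4299 = 6.3815°.
Δφ = 59.1847 − -12.7127 = 71.8974°.
a = sin²(Δφ/2) + cos φ₁ · cos φ₂ · sin²(Δλ/2) = 0.346188.
c = 2·atan2(√a, √(1−a)) = 1.25810 rad → d = 6371·c ≈ 8015.37 km.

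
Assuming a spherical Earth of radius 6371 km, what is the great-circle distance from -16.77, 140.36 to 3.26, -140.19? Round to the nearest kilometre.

8993 km

Δλ = -140.19 − 140.36 = -280.55°; wrapped into (−180°, 180°]: 79.45°.
Δφ = 3.26 − -16.77 = 20.03°.
a = sin²(Δφ/2) + cos φ₁ · cos φ₂ · sin²(Δλ/2) = 0.420692.
c = 2·atan2(√a, √(1−a)) = 1.41151 rad → d = 6371·c ≈ 8992.72 km.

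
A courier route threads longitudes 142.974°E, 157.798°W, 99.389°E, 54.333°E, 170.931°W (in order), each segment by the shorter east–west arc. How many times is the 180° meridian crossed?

3

Leg 1: +142.974° → -157.798°, shortest Δλ = 59.228° (east) — crosses 180°.
Leg 2: -157.798° → +99.389°, shortest Δλ = -102.813° (west) — crosses 180°.
Leg 3: +99.389° → +54.333°, shortest Δλ = -45.056° (west) — does not cross 180°.
Leg 4: +54.333° → -170.931°, shortest Δλ = 134.736° (east) — crosses 180°.
Total crossings: 3.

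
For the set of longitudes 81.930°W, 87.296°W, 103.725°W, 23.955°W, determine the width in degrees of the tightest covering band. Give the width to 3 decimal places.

79.770°

Sort the longitudes: -103.725°, -87.296°, -81.930°, -23.955°.
Eastward gaps between consecutive values (wrapping around): 16.429°, 5.366°, 57.975°, 280.230°.
Largest gap = 280.230° ⇒ minimal covering band is its complement: 360° − 280.230° = 79.770°.
Band runs from -103.725° eastward to -23.955°.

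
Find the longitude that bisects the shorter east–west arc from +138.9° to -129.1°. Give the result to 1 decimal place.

Signed shortest Δλ from +138.9° to -129.1° is +92.0°.
Midpoint longitude = +138.9° + (+92.0°)/2 = +138.9° + 46.0° = +184.9°.
Normalise into (−180°, 180°]: -175.1°.
(The naïve average (+138.9 + -129.1)/2 = 4.9° is on the wrong side of the globe.)

-175.1°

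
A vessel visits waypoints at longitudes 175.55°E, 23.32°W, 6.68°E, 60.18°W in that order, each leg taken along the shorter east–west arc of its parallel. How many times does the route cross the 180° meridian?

Leg 1: +175.55° → -23.32°, shortest Δλ = 161.13° (east) — crosses 180°.
Leg 2: -23.32° → +6.68°, shortest Δλ = 30.0° (east) — does not cross 180°.
Leg 3: +6.68° → -60.18°, shortest Δλ = -66.86° (west) — does not cross 180°.
Total crossings: 1.

1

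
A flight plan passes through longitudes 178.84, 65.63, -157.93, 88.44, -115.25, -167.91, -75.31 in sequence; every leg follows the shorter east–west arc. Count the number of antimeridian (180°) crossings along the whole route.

Leg 1: +178.84° → +65.63°, shortest Δλ = -113.21° (west) — does not cross 180°.
Leg 2: +65.63° → -157.93°, shortest Δλ = 136.44° (east) — crosses 180°.
Leg 3: -157.93° → +88.44°, shortest Δλ = -113.63° (west) — crosses 180°.
Leg 4: +88.44° → -115.25°, shortest Δλ = 156.31° (east) — crosses 180°.
Leg 5: -115.25° → -167.91°, shortest Δλ = -52.66° (west) — does not cross 180°.
Leg 6: -167.91° → -75.31°, shortest Δλ = 92.6° (east) — does not cross 180°.
Total crossings: 3.

3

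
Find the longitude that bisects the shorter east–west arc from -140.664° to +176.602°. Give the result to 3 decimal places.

Signed shortest Δλ from -140.664° to +176.602° is -42.734°.
Midpoint longitude = -140.664° + (-42.734°)/2 = -140.664° − 21.367° = -162.031°.
(The naïve average (-140.664 + +176.602)/2 = 17.969° is on the wrong side of the globe.)

-162.031°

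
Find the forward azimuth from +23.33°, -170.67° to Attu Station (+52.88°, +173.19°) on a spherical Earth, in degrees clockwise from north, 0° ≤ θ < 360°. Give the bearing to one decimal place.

341.5°

Δλ = 173.19 − -170.67 = 343.86°; wrapped into (−180°, 180°]: -16.14°.
θ = atan2( sin Δλ · cos φ₂ , cos φ₁ · sin φ₂ − sin φ₁ · cos φ₂ · cos Δλ )
  = atan2(-0.16776, 0.50260) = -18.458° → normalised to [0°, 360°): 341.542°.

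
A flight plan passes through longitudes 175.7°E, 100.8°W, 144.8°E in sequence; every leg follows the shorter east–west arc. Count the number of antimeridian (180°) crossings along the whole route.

Leg 1: +175.7° → -100.8°, shortest Δλ = 83.5° (east) — crosses 180°.
Leg 2: -100.8° → +144.8°, shortest Δλ = -114.4° (west) — crosses 180°.
Total crossings: 2.

2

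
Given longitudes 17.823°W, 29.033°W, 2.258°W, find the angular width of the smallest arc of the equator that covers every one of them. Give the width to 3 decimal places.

Sort the longitudes: -29.033°, -17.823°, -2.258°.
Eastward gaps between consecutive values (wrapping around): 11.210°, 15.565°, 333.225°.
Largest gap = 333.225° ⇒ minimal covering band is its complement: 360° − 333.225° = 26.775°.
Band runs from -29.033° eastward to -2.258°.

26.775°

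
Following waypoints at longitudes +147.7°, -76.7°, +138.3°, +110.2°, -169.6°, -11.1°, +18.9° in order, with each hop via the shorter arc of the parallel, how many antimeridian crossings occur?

3

Leg 1: +147.7° → -76.7°, shortest Δλ = 135.6° (east) — crosses 180°.
Leg 2: -76.7° → +138.3°, shortest Δλ = -145.0° (west) — crosses 180°.
Leg 3: +138.3° → +110.2°, shortest Δλ = -28.1° (west) — does not cross 180°.
Leg 4: +110.2° → -169.6°, shortest Δλ = 80.2° (east) — crosses 180°.
Leg 5: -169.6° → -11.1°, shortest Δλ = 158.5° (east) — does not cross 180°.
Leg 6: -11.1° → +18.9°, shortest Δλ = 30.0° (east) — does not cross 180°.
Total crossings: 3.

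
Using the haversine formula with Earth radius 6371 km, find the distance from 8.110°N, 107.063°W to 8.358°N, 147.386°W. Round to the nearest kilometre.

4436 km

Δλ = -147.386 − -107.063 = -40.323°.
Δφ = 8.358 − 8.110 = 0.248°.
a = sin²(Δφ/2) + cos φ₁ · cos φ₂ · sin²(Δλ/2) = 0.116363.
c = 2·atan2(√a, √(1−a)) = 0.69622 rad → d = 6371·c ≈ 4435.60 km.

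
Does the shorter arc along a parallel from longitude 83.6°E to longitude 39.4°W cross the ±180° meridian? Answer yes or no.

No

Signed shortest Δλ = ((-39.4 − 83.6 + 180) mod 360) − 180 = -123.0°.
Going west by 123.0° from +83.6° reaches -39.4° without touching 180°.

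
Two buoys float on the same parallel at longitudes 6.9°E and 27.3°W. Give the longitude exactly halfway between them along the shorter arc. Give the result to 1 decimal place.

Signed shortest Δλ from +6.9° to -27.3° is -34.2°.
Midpoint longitude = +6.9° + (-34.2°)/2 = +6.9° − 17.1° = -10.2°.

10.2°W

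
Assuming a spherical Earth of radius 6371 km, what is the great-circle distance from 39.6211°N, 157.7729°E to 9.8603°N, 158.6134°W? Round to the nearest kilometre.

Δλ = -158.6134 − 157.7729 = -316.3863°; wrapped into (−180°, 180°]: 43.6137°.
Δφ = 9.8603 − 39.6211 = -29.7608°.
a = sin²(Δφ/2) + cos φ₁ · cos φ₂ · sin²(Δλ/2) = 0.170673.
c = 2·atan2(√a, √(1−a)) = 0.85177 rad → d = 6371·c ≈ 5426.61 km.

5427 km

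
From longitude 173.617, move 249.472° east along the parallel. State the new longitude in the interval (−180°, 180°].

+63.089°

Start at +173.617°; shift +249.472° → +423.089°.
+423.089° lies outside (−180°, 180°]; subtract 360° → +63.089°.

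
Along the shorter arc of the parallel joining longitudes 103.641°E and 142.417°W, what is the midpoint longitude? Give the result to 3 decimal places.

160.612°E

Signed shortest Δλ from +103.641° to -142.417° is +113.942°.
Midpoint longitude = +103.641° + (+113.942°)/2 = +103.641° + 56.971° = +160.612°.
(The naïve average (+103.641 + -142.417)/2 = -19.388° is on the wrong side of the globe.)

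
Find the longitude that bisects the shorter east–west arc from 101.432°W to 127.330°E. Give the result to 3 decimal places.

167.051°W

Signed shortest Δλ from -101.432° to +127.330° is -131.238°.
Midpoint longitude = -101.432° + (-131.238°)/2 = -101.432° − 65.619° = -167.051°.
(The naïve average (-101.432 + +127.330)/2 = 12.949° is on the wrong side of the globe.)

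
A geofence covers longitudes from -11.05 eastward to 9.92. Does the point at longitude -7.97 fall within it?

Band width going east from -11.05° to +9.92°: ((9.92 − -11.05) mod 360) = 20.97°.
Offset of -7.97° east of the west edge: ((-7.97 − -11.05) mod 360) = 3.08°.
3.08° ≤ 20.97° ⇒ inside.

Yes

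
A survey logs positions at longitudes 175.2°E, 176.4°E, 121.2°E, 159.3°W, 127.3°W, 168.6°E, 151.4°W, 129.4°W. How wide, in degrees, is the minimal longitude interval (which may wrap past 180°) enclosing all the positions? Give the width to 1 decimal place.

Sort the longitudes: -159.3°, -151.4°, -129.4°, -127.3°, +121.2°, +168.6°, +175.2°, +176.4°.
Eastward gaps between consecutive values (wrapping around): 7.9°, 22.0°, 2.1°, 248.5°, 47.4°, 6.6°, 1.2°, 24.3°.
Largest gap = 248.5° ⇒ minimal covering band is its complement: 360° − 248.5° = 111.5°.
Band runs from +121.2° eastward to -127.3°, crossing the antimeridian.

111.5°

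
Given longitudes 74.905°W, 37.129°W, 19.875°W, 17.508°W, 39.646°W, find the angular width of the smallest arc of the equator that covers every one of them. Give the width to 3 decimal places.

Sort the longitudes: -74.905°, -39.646°, -37.129°, -19.875°, -17.508°.
Eastward gaps between consecutive values (wrapping around): 35.259°, 2.517°, 17.254°, 2.367°, 302.603°.
Largest gap = 302.603° ⇒ minimal covering band is its complement: 360° − 302.603° = 57.397°.
Band runs from -74.905° eastward to -17.508°.

57.397°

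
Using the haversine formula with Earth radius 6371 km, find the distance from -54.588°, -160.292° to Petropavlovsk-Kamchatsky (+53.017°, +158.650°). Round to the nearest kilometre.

Δλ = 158.650 − -160.292 = 318.942°; wrapped into (−180°, 180°]: -41.058°.
Δφ = 53.017 − -54.588 = 107.605°.
a = sin²(Δφ/2) + cos φ₁ · cos φ₂ · sin²(Δλ/2) = 0.694095.
c = 2·atan2(√a, √(1−a)) = 1.96946 rad → d = 6371·c ≈ 12547.45 km.

12547 km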